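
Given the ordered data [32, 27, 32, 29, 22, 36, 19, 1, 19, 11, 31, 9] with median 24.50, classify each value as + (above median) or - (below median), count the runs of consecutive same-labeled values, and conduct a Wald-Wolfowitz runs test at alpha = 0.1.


Step 1: Compute median = 24.50; label A = above, B = below.
Labels in order: AAAABABBBBAB  (n_A = 6, n_B = 6)
Step 2: Count runs R = 6.
Step 3: Under H0 (random ordering), E[R] = 2*n_A*n_B/(n_A+n_B) + 1 = 2*6*6/12 + 1 = 7.0000.
        Var[R] = 2*n_A*n_B*(2*n_A*n_B - n_A - n_B) / ((n_A+n_B)^2 * (n_A+n_B-1)) = 4320/1584 = 2.7273.
        SD[R] = 1.6514.
Step 4: Continuity-corrected z = (R + 0.5 - E[R]) / SD[R] = (6 + 0.5 - 7.0000) / 1.6514 = -0.3028.
Step 5: Two-sided p-value via normal approximation = 2*(1 - Phi(|z|)) = 0.762069.
Step 6: alpha = 0.1. fail to reject H0.

R = 6, z = -0.3028, p = 0.762069, fail to reject H0.


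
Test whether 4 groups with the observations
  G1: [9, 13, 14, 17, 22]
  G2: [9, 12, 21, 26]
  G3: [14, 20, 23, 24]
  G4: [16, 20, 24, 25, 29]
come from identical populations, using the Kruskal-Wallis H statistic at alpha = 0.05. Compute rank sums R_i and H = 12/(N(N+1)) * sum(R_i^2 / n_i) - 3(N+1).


Step 1: Combine all N = 18 observations and assign midranks.
sorted (value, group, rank): (9,G1,1.5), (9,G2,1.5), (12,G2,3), (13,G1,4), (14,G1,5.5), (14,G3,5.5), (16,G4,7), (17,G1,8), (20,G3,9.5), (20,G4,9.5), (21,G2,11), (22,G1,12), (23,G3,13), (24,G3,14.5), (24,G4,14.5), (25,G4,16), (26,G2,17), (29,G4,18)
Step 2: Sum ranks within each group.
R_1 = 31 (n_1 = 5)
R_2 = 32.5 (n_2 = 4)
R_3 = 42.5 (n_3 = 4)
R_4 = 65 (n_4 = 5)
Step 3: H = 12/(N(N+1)) * sum(R_i^2/n_i) - 3(N+1)
     = 12/(18*19) * (31^2/5 + 32.5^2/4 + 42.5^2/4 + 65^2/5) - 3*19
     = 0.035088 * 1752.83 - 57
     = 4.502632.
Step 4: Ties present; correction factor C = 1 - 24/(18^3 - 18) = 0.995872. Corrected H = 4.502632 / 0.995872 = 4.521295.
Step 5: Under H0, H ~ chi^2(3); p-value = 0.210399.
Step 6: alpha = 0.05. fail to reject H0.

H = 4.5213, df = 3, p = 0.210399, fail to reject H0.


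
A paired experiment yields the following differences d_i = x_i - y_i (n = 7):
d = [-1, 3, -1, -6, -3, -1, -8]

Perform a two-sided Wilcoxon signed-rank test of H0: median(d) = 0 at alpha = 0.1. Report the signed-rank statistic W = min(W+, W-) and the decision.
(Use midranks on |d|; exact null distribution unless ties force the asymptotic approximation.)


Step 1: Drop any zero differences (none here) and take |d_i|.
|d| = [1, 3, 1, 6, 3, 1, 8]
Step 2: Midrank |d_i| (ties get averaged ranks).
ranks: |1|->2, |3|->4.5, |1|->2, |6|->6, |3|->4.5, |1|->2, |8|->7
Step 3: Attach original signs; sum ranks with positive sign and with negative sign.
W+ = 4.5 = 4.5
W- = 2 + 2 + 6 + 4.5 + 2 + 7 = 23.5
(Check: W+ + W- = 28 should equal n(n+1)/2 = 28.)
Step 4: Test statistic W = min(W+, W-) = 4.5.
Step 5: Ties in |d|, so use the tie-corrected normal approximation.
        E[W] = n(n+1)/4 = 7*8/4 = 14.
        Tie groups: |d|=1 (t=3), |d|=3 (t=2); sum(t^3 - t) = 30.
        Var[W] = n(n+1)(2n+1)/24 - sum(t^3-t)/48 = 840/24 - 30/48 = 34.375.
        z = (W - E[W]) / sqrt(Var[W]) = (4.5 - 14) / 5.8630 = -1.6203.
        Two-sided p = 2*Phi(z) = 0.105162.
Step 6: alpha = 0.1. fail to reject H0.

W+ = 4.5, W- = 23.5, W = min = 4.5, p = 0.105162, fail to reject H0.


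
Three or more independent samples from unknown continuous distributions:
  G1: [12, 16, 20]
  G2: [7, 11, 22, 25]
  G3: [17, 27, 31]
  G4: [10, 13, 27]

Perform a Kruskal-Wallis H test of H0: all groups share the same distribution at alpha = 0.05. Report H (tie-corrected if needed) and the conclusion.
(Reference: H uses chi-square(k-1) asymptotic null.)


Step 1: Combine all N = 13 observations and assign midranks.
sorted (value, group, rank): (7,G2,1), (10,G4,2), (11,G2,3), (12,G1,4), (13,G4,5), (16,G1,6), (17,G3,7), (20,G1,8), (22,G2,9), (25,G2,10), (27,G3,11.5), (27,G4,11.5), (31,G3,13)
Step 2: Sum ranks within each group.
R_1 = 18 (n_1 = 3)
R_2 = 23 (n_2 = 4)
R_3 = 31.5 (n_3 = 3)
R_4 = 18.5 (n_4 = 3)
Step 3: H = 12/(N(N+1)) * sum(R_i^2/n_i) - 3(N+1)
     = 12/(13*14) * (18^2/3 + 23^2/4 + 31.5^2/3 + 18.5^2/3) - 3*14
     = 0.065934 * 685.083 - 42
     = 3.170330.
Step 4: Ties present; correction factor C = 1 - 6/(13^3 - 13) = 0.997253. Corrected H = 3.170330 / 0.997253 = 3.179063.
Step 5: Under H0, H ~ chi^2(3); p-value = 0.364833.
Step 6: alpha = 0.05. fail to reject H0.

H = 3.1791, df = 3, p = 0.364833, fail to reject H0.


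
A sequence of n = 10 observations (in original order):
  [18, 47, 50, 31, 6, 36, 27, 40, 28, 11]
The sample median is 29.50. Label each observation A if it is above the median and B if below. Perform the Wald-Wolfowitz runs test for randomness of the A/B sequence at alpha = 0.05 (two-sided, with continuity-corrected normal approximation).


Step 1: Compute median = 29.50; label A = above, B = below.
Labels in order: BAAABABABB  (n_A = 5, n_B = 5)
Step 2: Count runs R = 7.
Step 3: Under H0 (random ordering), E[R] = 2*n_A*n_B/(n_A+n_B) + 1 = 2*5*5/10 + 1 = 6.0000.
        Var[R] = 2*n_A*n_B*(2*n_A*n_B - n_A - n_B) / ((n_A+n_B)^2 * (n_A+n_B-1)) = 2000/900 = 2.2222.
        SD[R] = 1.4907.
Step 4: Continuity-corrected z = (R - 0.5 - E[R]) / SD[R] = (7 - 0.5 - 6.0000) / 1.4907 = 0.3354.
Step 5: Two-sided p-value via normal approximation = 2*(1 - Phi(|z|)) = 0.737316.
Step 6: alpha = 0.05. fail to reject H0.

R = 7, z = 0.3354, p = 0.737316, fail to reject H0.


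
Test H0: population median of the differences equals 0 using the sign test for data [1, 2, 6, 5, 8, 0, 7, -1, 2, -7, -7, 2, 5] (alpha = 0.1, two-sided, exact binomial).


Step 1: Discard zero differences. Original n = 13; n_eff = number of nonzero differences = 12.
Nonzero differences (with sign): +1, +2, +6, +5, +8, +7, -1, +2, -7, -7, +2, +5
Step 2: Count signs: positive = 9, negative = 3.
Step 3: Under H0: P(positive) = 0.5, so the number of positives S ~ Bin(12, 0.5).
Step 4: Two-sided exact p-value = sum of Bin(12,0.5) probabilities at or below the observed probability = 0.145996.
Step 5: alpha = 0.1. fail to reject H0.

n_eff = 12, pos = 9, neg = 3, p = 0.145996, fail to reject H0.


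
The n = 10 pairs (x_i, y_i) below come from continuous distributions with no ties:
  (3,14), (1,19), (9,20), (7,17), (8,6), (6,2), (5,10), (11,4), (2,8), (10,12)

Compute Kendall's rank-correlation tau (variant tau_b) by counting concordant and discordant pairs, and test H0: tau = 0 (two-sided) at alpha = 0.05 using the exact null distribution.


Step 1: Enumerate the 45 unordered pairs (i,j) with i<j and classify each by sign(x_j-x_i) * sign(y_j-y_i).
  (1,2):dx=-2,dy=+5->D; (1,3):dx=+6,dy=+6->C; (1,4):dx=+4,dy=+3->C; (1,5):dx=+5,dy=-8->D
  (1,6):dx=+3,dy=-12->D; (1,7):dx=+2,dy=-4->D; (1,8):dx=+8,dy=-10->D; (1,9):dx=-1,dy=-6->C
  (1,10):dx=+7,dy=-2->D; (2,3):dx=+8,dy=+1->C; (2,4):dx=+6,dy=-2->D; (2,5):dx=+7,dy=-13->D
  (2,6):dx=+5,dy=-17->D; (2,7):dx=+4,dy=-9->D; (2,8):dx=+10,dy=-15->D; (2,9):dx=+1,dy=-11->D
  (2,10):dx=+9,dy=-7->D; (3,4):dx=-2,dy=-3->C; (3,5):dx=-1,dy=-14->C; (3,6):dx=-3,dy=-18->C
  (3,7):dx=-4,dy=-10->C; (3,8):dx=+2,dy=-16->D; (3,9):dx=-7,dy=-12->C; (3,10):dx=+1,dy=-8->D
  (4,5):dx=+1,dy=-11->D; (4,6):dx=-1,dy=-15->C; (4,7):dx=-2,dy=-7->C; (4,8):dx=+4,dy=-13->D
  (4,9):dx=-5,dy=-9->C; (4,10):dx=+3,dy=-5->D; (5,6):dx=-2,dy=-4->C; (5,7):dx=-3,dy=+4->D
  (5,8):dx=+3,dy=-2->D; (5,9):dx=-6,dy=+2->D; (5,10):dx=+2,dy=+6->C; (6,7):dx=-1,dy=+8->D
  (6,8):dx=+5,dy=+2->C; (6,9):dx=-4,dy=+6->D; (6,10):dx=+4,dy=+10->C; (7,8):dx=+6,dy=-6->D
  (7,9):dx=-3,dy=-2->C; (7,10):dx=+5,dy=+2->C; (8,9):dx=-9,dy=+4->D; (8,10):dx=-1,dy=+8->D
  (9,10):dx=+8,dy=+4->C
Step 2: C = 19, D = 26, total pairs = 45.
Step 3: tau = (C - D)/(n(n-1)/2) = (19 - 26)/45 = -0.155556.
Step 4: Exact two-sided p-value (enumerate n! = 3628800 permutations of y under H0): p = 0.600654.
Step 5: alpha = 0.05. fail to reject H0.

tau_b = -0.1556 (C=19, D=26), p = 0.600654, fail to reject H0.


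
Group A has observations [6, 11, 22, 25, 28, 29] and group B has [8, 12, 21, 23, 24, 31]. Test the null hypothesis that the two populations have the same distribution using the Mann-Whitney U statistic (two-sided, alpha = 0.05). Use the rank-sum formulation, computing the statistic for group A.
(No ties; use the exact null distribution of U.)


Step 1: Combine and sort all 12 observations; assign midranks.
sorted (value, group): (6,X), (8,Y), (11,X), (12,Y), (21,Y), (22,X), (23,Y), (24,Y), (25,X), (28,X), (29,X), (31,Y)
ranks: 6->1, 8->2, 11->3, 12->4, 21->5, 22->6, 23->7, 24->8, 25->9, 28->10, 29->11, 31->12
Step 2: Rank sum for X: R1 = 1 + 3 + 6 + 9 + 10 + 11 = 40.
Step 3: U_X = R1 - n1(n1+1)/2 = 40 - 6*7/2 = 40 - 21 = 19.
       U_Y = n1*n2 - U_X = 36 - 19 = 17.
Step 4: No ties, so the exact null distribution of U (based on enumerating the C(12,6) = 924 equally likely rank assignments) gives the two-sided p-value.
Step 5: p-value = 0.937229; compare to alpha = 0.05. fail to reject H0.

U_X = 19, p = 0.937229, fail to reject H0 at alpha = 0.05.


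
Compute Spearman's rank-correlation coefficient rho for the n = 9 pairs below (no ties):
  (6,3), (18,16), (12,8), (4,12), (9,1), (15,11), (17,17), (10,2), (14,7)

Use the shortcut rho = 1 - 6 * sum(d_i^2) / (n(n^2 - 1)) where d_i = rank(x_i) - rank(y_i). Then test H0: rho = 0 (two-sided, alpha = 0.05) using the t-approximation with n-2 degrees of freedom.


Step 1: Rank x and y separately (midranks; no ties here).
rank(x): 6->2, 18->9, 12->5, 4->1, 9->3, 15->7, 17->8, 10->4, 14->6
rank(y): 3->3, 16->8, 8->5, 12->7, 1->1, 11->6, 17->9, 2->2, 7->4
Step 2: d_i = R_x(i) - R_y(i); compute d_i^2.
  (2-3)^2=1, (9-8)^2=1, (5-5)^2=0, (1-7)^2=36, (3-1)^2=4, (7-6)^2=1, (8-9)^2=1, (4-2)^2=4, (6-4)^2=4
sum(d^2) = 52.
Step 3: rho = 1 - 6*52 / (9*(9^2 - 1)) = 1 - 312/720 = 0.566667.
Step 4: Under H0, t = rho * sqrt((n-2)/(1-rho^2)) = 1.8196 ~ t(7).
Step 5: Two-sided p-value from the t-distribution with 7 df = 0.111633.
Step 6: alpha = 0.05. fail to reject H0.

rho = 0.5667, p = 0.111633, fail to reject H0 at alpha = 0.05.


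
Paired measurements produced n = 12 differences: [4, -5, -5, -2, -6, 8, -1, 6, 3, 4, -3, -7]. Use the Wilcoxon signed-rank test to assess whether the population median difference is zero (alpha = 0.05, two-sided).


Step 1: Drop any zero differences (none here) and take |d_i|.
|d| = [4, 5, 5, 2, 6, 8, 1, 6, 3, 4, 3, 7]
Step 2: Midrank |d_i| (ties get averaged ranks).
ranks: |4|->5.5, |5|->7.5, |5|->7.5, |2|->2, |6|->9.5, |8|->12, |1|->1, |6|->9.5, |3|->3.5, |4|->5.5, |3|->3.5, |7|->11
Step 3: Attach original signs; sum ranks with positive sign and with negative sign.
W+ = 5.5 + 12 + 9.5 + 3.5 + 5.5 = 36
W- = 7.5 + 7.5 + 2 + 9.5 + 1 + 3.5 + 11 = 42
(Check: W+ + W- = 78 should equal n(n+1)/2 = 78.)
Step 4: Test statistic W = min(W+, W-) = 36.
Step 5: Ties in |d|, so use the tie-corrected normal approximation.
        E[W] = n(n+1)/4 = 12*13/4 = 39.
        Tie groups: |d|=3 (t=2), |d|=4 (t=2), |d|=5 (t=2), |d|=6 (t=2); sum(t^3 - t) = 24.
        Var[W] = n(n+1)(2n+1)/24 - sum(t^3-t)/48 = 3900/24 - 24/48 = 162.
        z = (W - E[W]) / sqrt(Var[W]) = (36 - 39) / 12.7279 = -0.2357.
        Two-sided p = 2*Phi(z) = 0.813664.
Step 6: alpha = 0.05. fail to reject H0.

W+ = 36, W- = 42, W = min = 36, p = 0.813664, fail to reject H0.


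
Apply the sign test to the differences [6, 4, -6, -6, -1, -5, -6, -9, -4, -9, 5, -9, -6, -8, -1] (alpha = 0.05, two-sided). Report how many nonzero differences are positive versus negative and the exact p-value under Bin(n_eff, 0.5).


Step 1: Discard zero differences. Original n = 15; n_eff = number of nonzero differences = 15.
Nonzero differences (with sign): +6, +4, -6, -6, -1, -5, -6, -9, -4, -9, +5, -9, -6, -8, -1
Step 2: Count signs: positive = 3, negative = 12.
Step 3: Under H0: P(positive) = 0.5, so the number of positives S ~ Bin(15, 0.5).
Step 4: Two-sided exact p-value = sum of Bin(15,0.5) probabilities at or below the observed probability = 0.035156.
Step 5: alpha = 0.05. reject H0.

n_eff = 15, pos = 3, neg = 12, p = 0.035156, reject H0.


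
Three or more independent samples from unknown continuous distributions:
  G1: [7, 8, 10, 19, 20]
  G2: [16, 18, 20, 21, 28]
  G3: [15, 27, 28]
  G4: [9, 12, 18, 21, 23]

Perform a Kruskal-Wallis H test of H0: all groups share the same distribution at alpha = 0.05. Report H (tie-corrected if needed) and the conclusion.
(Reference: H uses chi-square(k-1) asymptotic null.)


Step 1: Combine all N = 18 observations and assign midranks.
sorted (value, group, rank): (7,G1,1), (8,G1,2), (9,G4,3), (10,G1,4), (12,G4,5), (15,G3,6), (16,G2,7), (18,G2,8.5), (18,G4,8.5), (19,G1,10), (20,G1,11.5), (20,G2,11.5), (21,G2,13.5), (21,G4,13.5), (23,G4,15), (27,G3,16), (28,G2,17.5), (28,G3,17.5)
Step 2: Sum ranks within each group.
R_1 = 28.5 (n_1 = 5)
R_2 = 58 (n_2 = 5)
R_3 = 39.5 (n_3 = 3)
R_4 = 45 (n_4 = 5)
Step 3: H = 12/(N(N+1)) * sum(R_i^2/n_i) - 3(N+1)
     = 12/(18*19) * (28.5^2/5 + 58^2/5 + 39.5^2/3 + 45^2/5) - 3*19
     = 0.035088 * 1760.33 - 57
     = 4.766082.
Step 4: Ties present; correction factor C = 1 - 24/(18^3 - 18) = 0.995872. Corrected H = 4.766082 / 0.995872 = 4.785838.
Step 5: Under H0, H ~ chi^2(3); p-value = 0.188168.
Step 6: alpha = 0.05. fail to reject H0.

H = 4.7858, df = 3, p = 0.188168, fail to reject H0.


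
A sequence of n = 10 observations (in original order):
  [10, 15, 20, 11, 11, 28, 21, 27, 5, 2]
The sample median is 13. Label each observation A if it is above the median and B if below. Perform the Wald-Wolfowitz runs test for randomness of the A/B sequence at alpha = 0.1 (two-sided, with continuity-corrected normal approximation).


Step 1: Compute median = 13; label A = above, B = below.
Labels in order: BAABBAAABB  (n_A = 5, n_B = 5)
Step 2: Count runs R = 5.
Step 3: Under H0 (random ordering), E[R] = 2*n_A*n_B/(n_A+n_B) + 1 = 2*5*5/10 + 1 = 6.0000.
        Var[R] = 2*n_A*n_B*(2*n_A*n_B - n_A - n_B) / ((n_A+n_B)^2 * (n_A+n_B-1)) = 2000/900 = 2.2222.
        SD[R] = 1.4907.
Step 4: Continuity-corrected z = (R + 0.5 - E[R]) / SD[R] = (5 + 0.5 - 6.0000) / 1.4907 = -0.3354.
Step 5: Two-sided p-value via normal approximation = 2*(1 - Phi(|z|)) = 0.737316.
Step 6: alpha = 0.1. fail to reject H0.

R = 5, z = -0.3354, p = 0.737316, fail to reject H0.


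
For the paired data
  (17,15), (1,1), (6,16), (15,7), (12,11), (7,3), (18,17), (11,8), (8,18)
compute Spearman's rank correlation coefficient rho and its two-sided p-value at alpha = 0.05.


Step 1: Rank x and y separately (midranks; no ties here).
rank(x): 17->8, 1->1, 6->2, 15->7, 12->6, 7->3, 18->9, 11->5, 8->4
rank(y): 15->6, 1->1, 16->7, 7->3, 11->5, 3->2, 17->8, 8->4, 18->9
Step 2: d_i = R_x(i) - R_y(i); compute d_i^2.
  (8-6)^2=4, (1-1)^2=0, (2-7)^2=25, (7-3)^2=16, (6-5)^2=1, (3-2)^2=1, (9-8)^2=1, (5-4)^2=1, (4-9)^2=25
sum(d^2) = 74.
Step 3: rho = 1 - 6*74 / (9*(9^2 - 1)) = 1 - 444/720 = 0.383333.
Step 4: Under H0, t = rho * sqrt((n-2)/(1-rho^2)) = 1.0981 ~ t(7).
Step 5: Two-sided p-value from the t-distribution with 7 df = 0.308495.
Step 6: alpha = 0.05. fail to reject H0.

rho = 0.3833, p = 0.308495, fail to reject H0 at alpha = 0.05.


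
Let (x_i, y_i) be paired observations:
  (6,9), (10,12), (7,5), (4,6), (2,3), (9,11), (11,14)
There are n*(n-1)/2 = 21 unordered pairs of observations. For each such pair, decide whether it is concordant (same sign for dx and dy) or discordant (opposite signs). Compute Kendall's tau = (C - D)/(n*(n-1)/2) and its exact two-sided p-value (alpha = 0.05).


Step 1: Enumerate the 21 unordered pairs (i,j) with i<j and classify each by sign(x_j-x_i) * sign(y_j-y_i).
  (1,2):dx=+4,dy=+3->C; (1,3):dx=+1,dy=-4->D; (1,4):dx=-2,dy=-3->C; (1,5):dx=-4,dy=-6->C
  (1,6):dx=+3,dy=+2->C; (1,7):dx=+5,dy=+5->C; (2,3):dx=-3,dy=-7->C; (2,4):dx=-6,dy=-6->C
  (2,5):dx=-8,dy=-9->C; (2,6):dx=-1,dy=-1->C; (2,7):dx=+1,dy=+2->C; (3,4):dx=-3,dy=+1->D
  (3,5):dx=-5,dy=-2->C; (3,6):dx=+2,dy=+6->C; (3,7):dx=+4,dy=+9->C; (4,5):dx=-2,dy=-3->C
  (4,6):dx=+5,dy=+5->C; (4,7):dx=+7,dy=+8->C; (5,6):dx=+7,dy=+8->C; (5,7):dx=+9,dy=+11->C
  (6,7):dx=+2,dy=+3->C
Step 2: C = 19, D = 2, total pairs = 21.
Step 3: tau = (C - D)/(n(n-1)/2) = (19 - 2)/21 = 0.809524.
Step 4: Exact two-sided p-value (enumerate n! = 5040 permutations of y under H0): p = 0.010714.
Step 5: alpha = 0.05. reject H0.

tau_b = 0.8095 (C=19, D=2), p = 0.010714, reject H0.


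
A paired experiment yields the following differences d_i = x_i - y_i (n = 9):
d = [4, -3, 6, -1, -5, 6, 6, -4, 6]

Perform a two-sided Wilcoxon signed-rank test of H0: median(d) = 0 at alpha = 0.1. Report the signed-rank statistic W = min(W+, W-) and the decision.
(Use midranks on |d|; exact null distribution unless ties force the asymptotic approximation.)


Step 1: Drop any zero differences (none here) and take |d_i|.
|d| = [4, 3, 6, 1, 5, 6, 6, 4, 6]
Step 2: Midrank |d_i| (ties get averaged ranks).
ranks: |4|->3.5, |3|->2, |6|->7.5, |1|->1, |5|->5, |6|->7.5, |6|->7.5, |4|->3.5, |6|->7.5
Step 3: Attach original signs; sum ranks with positive sign and with negative sign.
W+ = 3.5 + 7.5 + 7.5 + 7.5 + 7.5 = 33.5
W- = 2 + 1 + 5 + 3.5 = 11.5
(Check: W+ + W- = 45 should equal n(n+1)/2 = 45.)
Step 4: Test statistic W = min(W+, W-) = 11.5.
Step 5: Ties in |d|, so use the tie-corrected normal approximation.
        E[W] = n(n+1)/4 = 9*10/4 = 22.5.
        Tie groups: |d|=4 (t=2), |d|=6 (t=4); sum(t^3 - t) = 66.
        Var[W] = n(n+1)(2n+1)/24 - sum(t^3-t)/48 = 1710/24 - 66/48 = 69.875.
        z = (W - E[W]) / sqrt(Var[W]) = (11.5 - 22.5) / 8.3591 = -1.3159.
        Two-sided p = 2*Phi(z) = 0.188199.
Step 6: alpha = 0.1. fail to reject H0.

W+ = 33.5, W- = 11.5, W = min = 11.5, p = 0.188199, fail to reject H0.


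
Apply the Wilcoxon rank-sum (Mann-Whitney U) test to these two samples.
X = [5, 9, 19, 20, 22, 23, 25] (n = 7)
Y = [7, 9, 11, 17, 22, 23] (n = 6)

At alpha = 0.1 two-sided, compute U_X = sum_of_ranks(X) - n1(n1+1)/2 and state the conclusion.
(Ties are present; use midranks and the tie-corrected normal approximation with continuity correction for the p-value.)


Step 1: Combine and sort all 13 observations; assign midranks.
sorted (value, group): (5,X), (7,Y), (9,X), (9,Y), (11,Y), (17,Y), (19,X), (20,X), (22,X), (22,Y), (23,X), (23,Y), (25,X)
ranks: 5->1, 7->2, 9->3.5, 9->3.5, 11->5, 17->6, 19->7, 20->8, 22->9.5, 22->9.5, 23->11.5, 23->11.5, 25->13
Step 2: Rank sum for X: R1 = 1 + 3.5 + 7 + 8 + 9.5 + 11.5 + 13 = 53.5.
Step 3: U_X = R1 - n1(n1+1)/2 = 53.5 - 7*8/2 = 53.5 - 28 = 25.5.
       U_Y = n1*n2 - U_X = 42 - 25.5 = 16.5.
Step 4: Ties are present, so use the tie-corrected normal approximation (with continuity correction) for the p-value.
Step 5: p-value = 0.566104; compare to alpha = 0.1. fail to reject H0.

U_X = 25.5, p = 0.566104, fail to reject H0 at alpha = 0.1.


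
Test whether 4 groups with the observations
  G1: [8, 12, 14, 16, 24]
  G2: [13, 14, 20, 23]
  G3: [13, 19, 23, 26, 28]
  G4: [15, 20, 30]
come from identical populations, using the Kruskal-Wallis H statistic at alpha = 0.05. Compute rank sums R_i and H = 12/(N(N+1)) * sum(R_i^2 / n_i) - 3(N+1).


Step 1: Combine all N = 17 observations and assign midranks.
sorted (value, group, rank): (8,G1,1), (12,G1,2), (13,G2,3.5), (13,G3,3.5), (14,G1,5.5), (14,G2,5.5), (15,G4,7), (16,G1,8), (19,G3,9), (20,G2,10.5), (20,G4,10.5), (23,G2,12.5), (23,G3,12.5), (24,G1,14), (26,G3,15), (28,G3,16), (30,G4,17)
Step 2: Sum ranks within each group.
R_1 = 30.5 (n_1 = 5)
R_2 = 32 (n_2 = 4)
R_3 = 56 (n_3 = 5)
R_4 = 34.5 (n_4 = 3)
Step 3: H = 12/(N(N+1)) * sum(R_i^2/n_i) - 3(N+1)
     = 12/(17*18) * (30.5^2/5 + 32^2/4 + 56^2/5 + 34.5^2/3) - 3*18
     = 0.039216 * 1466 - 54
     = 3.490196.
Step 4: Ties present; correction factor C = 1 - 24/(17^3 - 17) = 0.995098. Corrected H = 3.490196 / 0.995098 = 3.507389.
Step 5: Under H0, H ~ chi^2(3); p-value = 0.319805.
Step 6: alpha = 0.05. fail to reject H0.

H = 3.5074, df = 3, p = 0.319805, fail to reject H0.


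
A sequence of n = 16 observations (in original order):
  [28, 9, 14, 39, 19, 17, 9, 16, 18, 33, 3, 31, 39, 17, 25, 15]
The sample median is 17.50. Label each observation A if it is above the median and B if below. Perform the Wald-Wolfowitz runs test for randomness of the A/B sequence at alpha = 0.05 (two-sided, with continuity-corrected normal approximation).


Step 1: Compute median = 17.50; label A = above, B = below.
Labels in order: ABBAABBBAABAABAB  (n_A = 8, n_B = 8)
Step 2: Count runs R = 10.
Step 3: Under H0 (random ordering), E[R] = 2*n_A*n_B/(n_A+n_B) + 1 = 2*8*8/16 + 1 = 9.0000.
        Var[R] = 2*n_A*n_B*(2*n_A*n_B - n_A - n_B) / ((n_A+n_B)^2 * (n_A+n_B-1)) = 14336/3840 = 3.7333.
        SD[R] = 1.9322.
Step 4: Continuity-corrected z = (R - 0.5 - E[R]) / SD[R] = (10 - 0.5 - 9.0000) / 1.9322 = 0.2588.
Step 5: Two-sided p-value via normal approximation = 2*(1 - Phi(|z|)) = 0.795809.
Step 6: alpha = 0.05. fail to reject H0.

R = 10, z = 0.2588, p = 0.795809, fail to reject H0.


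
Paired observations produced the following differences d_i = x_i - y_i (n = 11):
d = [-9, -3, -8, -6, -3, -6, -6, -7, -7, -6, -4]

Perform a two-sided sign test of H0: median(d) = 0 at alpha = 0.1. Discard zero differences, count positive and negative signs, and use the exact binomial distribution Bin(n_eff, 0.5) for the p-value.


Step 1: Discard zero differences. Original n = 11; n_eff = number of nonzero differences = 11.
Nonzero differences (with sign): -9, -3, -8, -6, -3, -6, -6, -7, -7, -6, -4
Step 2: Count signs: positive = 0, negative = 11.
Step 3: Under H0: P(positive) = 0.5, so the number of positives S ~ Bin(11, 0.5).
Step 4: Two-sided exact p-value = sum of Bin(11,0.5) probabilities at or below the observed probability = 0.000977.
Step 5: alpha = 0.1. reject H0.

n_eff = 11, pos = 0, neg = 11, p = 0.000977, reject H0.


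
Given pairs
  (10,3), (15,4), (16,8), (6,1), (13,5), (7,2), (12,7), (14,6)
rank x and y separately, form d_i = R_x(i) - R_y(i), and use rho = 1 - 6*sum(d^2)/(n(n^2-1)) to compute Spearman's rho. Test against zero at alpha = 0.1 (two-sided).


Step 1: Rank x and y separately (midranks; no ties here).
rank(x): 10->3, 15->7, 16->8, 6->1, 13->5, 7->2, 12->4, 14->6
rank(y): 3->3, 4->4, 8->8, 1->1, 5->5, 2->2, 7->7, 6->6
Step 2: d_i = R_x(i) - R_y(i); compute d_i^2.
  (3-3)^2=0, (7-4)^2=9, (8-8)^2=0, (1-1)^2=0, (5-5)^2=0, (2-2)^2=0, (4-7)^2=9, (6-6)^2=0
sum(d^2) = 18.
Step 3: rho = 1 - 6*18 / (8*(8^2 - 1)) = 1 - 108/504 = 0.785714.
Step 4: Under H0, t = rho * sqrt((n-2)/(1-rho^2)) = 3.1113 ~ t(6).
Step 5: Two-sided p-value from the t-distribution with 6 df = 0.020815.
Step 6: alpha = 0.1. reject H0.

rho = 0.7857, p = 0.020815, reject H0 at alpha = 0.1.


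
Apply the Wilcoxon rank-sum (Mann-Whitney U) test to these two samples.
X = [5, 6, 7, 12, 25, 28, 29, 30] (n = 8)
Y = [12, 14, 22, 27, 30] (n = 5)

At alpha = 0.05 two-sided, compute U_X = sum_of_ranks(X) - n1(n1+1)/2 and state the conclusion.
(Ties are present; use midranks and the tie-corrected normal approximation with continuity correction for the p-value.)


Step 1: Combine and sort all 13 observations; assign midranks.
sorted (value, group): (5,X), (6,X), (7,X), (12,X), (12,Y), (14,Y), (22,Y), (25,X), (27,Y), (28,X), (29,X), (30,X), (30,Y)
ranks: 5->1, 6->2, 7->3, 12->4.5, 12->4.5, 14->6, 22->7, 25->8, 27->9, 28->10, 29->11, 30->12.5, 30->12.5
Step 2: Rank sum for X: R1 = 1 + 2 + 3 + 4.5 + 8 + 10 + 11 + 12.5 = 52.
Step 3: U_X = R1 - n1(n1+1)/2 = 52 - 8*9/2 = 52 - 36 = 16.
       U_Y = n1*n2 - U_X = 40 - 16 = 24.
Step 4: Ties are present, so use the tie-corrected normal approximation (with continuity correction) for the p-value.
Step 5: p-value = 0.607419; compare to alpha = 0.05. fail to reject H0.

U_X = 16, p = 0.607419, fail to reject H0 at alpha = 0.05.


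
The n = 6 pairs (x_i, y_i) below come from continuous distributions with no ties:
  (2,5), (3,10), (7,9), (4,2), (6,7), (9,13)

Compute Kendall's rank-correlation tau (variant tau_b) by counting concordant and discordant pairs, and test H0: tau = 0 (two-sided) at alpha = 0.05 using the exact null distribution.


Step 1: Enumerate the 15 unordered pairs (i,j) with i<j and classify each by sign(x_j-x_i) * sign(y_j-y_i).
  (1,2):dx=+1,dy=+5->C; (1,3):dx=+5,dy=+4->C; (1,4):dx=+2,dy=-3->D; (1,5):dx=+4,dy=+2->C
  (1,6):dx=+7,dy=+8->C; (2,3):dx=+4,dy=-1->D; (2,4):dx=+1,dy=-8->D; (2,5):dx=+3,dy=-3->D
  (2,6):dx=+6,dy=+3->C; (3,4):dx=-3,dy=-7->C; (3,5):dx=-1,dy=-2->C; (3,6):dx=+2,dy=+4->C
  (4,5):dx=+2,dy=+5->C; (4,6):dx=+5,dy=+11->C; (5,6):dx=+3,dy=+6->C
Step 2: C = 11, D = 4, total pairs = 15.
Step 3: tau = (C - D)/(n(n-1)/2) = (11 - 4)/15 = 0.466667.
Step 4: Exact two-sided p-value (enumerate n! = 720 permutations of y under H0): p = 0.272222.
Step 5: alpha = 0.05. fail to reject H0.

tau_b = 0.4667 (C=11, D=4), p = 0.272222, fail to reject H0.


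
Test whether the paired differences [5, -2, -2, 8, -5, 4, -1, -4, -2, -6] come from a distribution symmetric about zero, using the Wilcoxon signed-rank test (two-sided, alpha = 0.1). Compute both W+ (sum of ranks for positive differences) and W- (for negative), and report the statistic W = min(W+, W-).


Step 1: Drop any zero differences (none here) and take |d_i|.
|d| = [5, 2, 2, 8, 5, 4, 1, 4, 2, 6]
Step 2: Midrank |d_i| (ties get averaged ranks).
ranks: |5|->7.5, |2|->3, |2|->3, |8|->10, |5|->7.5, |4|->5.5, |1|->1, |4|->5.5, |2|->3, |6|->9
Step 3: Attach original signs; sum ranks with positive sign and with negative sign.
W+ = 7.5 + 10 + 5.5 = 23
W- = 3 + 3 + 7.5 + 1 + 5.5 + 3 + 9 = 32
(Check: W+ + W- = 55 should equal n(n+1)/2 = 55.)
Step 4: Test statistic W = min(W+, W-) = 23.
Step 5: Ties in |d|, so use the tie-corrected normal approximation.
        E[W] = n(n+1)/4 = 10*11/4 = 27.5.
        Tie groups: |d|=2 (t=3), |d|=4 (t=2), |d|=5 (t=2); sum(t^3 - t) = 36.
        Var[W] = n(n+1)(2n+1)/24 - sum(t^3-t)/48 = 2310/24 - 36/48 = 95.5.
        z = (W - E[W]) / sqrt(Var[W]) = (23 - 27.5) / 9.7724 = -0.4605.
        Two-sided p = 2*Phi(z) = 0.645172.
Step 6: alpha = 0.1. fail to reject H0.

W+ = 23, W- = 32, W = min = 23, p = 0.645172, fail to reject H0.


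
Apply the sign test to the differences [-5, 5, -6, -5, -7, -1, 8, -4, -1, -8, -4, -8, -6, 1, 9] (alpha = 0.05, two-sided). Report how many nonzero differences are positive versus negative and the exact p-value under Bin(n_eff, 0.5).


Step 1: Discard zero differences. Original n = 15; n_eff = number of nonzero differences = 15.
Nonzero differences (with sign): -5, +5, -6, -5, -7, -1, +8, -4, -1, -8, -4, -8, -6, +1, +9
Step 2: Count signs: positive = 4, negative = 11.
Step 3: Under H0: P(positive) = 0.5, so the number of positives S ~ Bin(15, 0.5).
Step 4: Two-sided exact p-value = sum of Bin(15,0.5) probabilities at or below the observed probability = 0.118469.
Step 5: alpha = 0.05. fail to reject H0.

n_eff = 15, pos = 4, neg = 11, p = 0.118469, fail to reject H0.


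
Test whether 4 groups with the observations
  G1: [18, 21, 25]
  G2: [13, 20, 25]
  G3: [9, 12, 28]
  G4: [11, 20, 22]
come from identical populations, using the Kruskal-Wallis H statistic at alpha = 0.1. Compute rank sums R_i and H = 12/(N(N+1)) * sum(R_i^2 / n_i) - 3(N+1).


Step 1: Combine all N = 12 observations and assign midranks.
sorted (value, group, rank): (9,G3,1), (11,G4,2), (12,G3,3), (13,G2,4), (18,G1,5), (20,G2,6.5), (20,G4,6.5), (21,G1,8), (22,G4,9), (25,G1,10.5), (25,G2,10.5), (28,G3,12)
Step 2: Sum ranks within each group.
R_1 = 23.5 (n_1 = 3)
R_2 = 21 (n_2 = 3)
R_3 = 16 (n_3 = 3)
R_4 = 17.5 (n_4 = 3)
Step 3: H = 12/(N(N+1)) * sum(R_i^2/n_i) - 3(N+1)
     = 12/(12*13) * (23.5^2/3 + 21^2/3 + 16^2/3 + 17.5^2/3) - 3*13
     = 0.076923 * 518.5 - 39
     = 0.884615.
Step 4: Ties present; correction factor C = 1 - 12/(12^3 - 12) = 0.993007. Corrected H = 0.884615 / 0.993007 = 0.890845.
Step 5: Under H0, H ~ chi^2(3); p-value = 0.827637.
Step 6: alpha = 0.1. fail to reject H0.

H = 0.8908, df = 3, p = 0.827637, fail to reject H0.


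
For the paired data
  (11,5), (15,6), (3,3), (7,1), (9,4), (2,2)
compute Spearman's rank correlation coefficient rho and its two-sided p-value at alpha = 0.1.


Step 1: Rank x and y separately (midranks; no ties here).
rank(x): 11->5, 15->6, 3->2, 7->3, 9->4, 2->1
rank(y): 5->5, 6->6, 3->3, 1->1, 4->4, 2->2
Step 2: d_i = R_x(i) - R_y(i); compute d_i^2.
  (5-5)^2=0, (6-6)^2=0, (2-3)^2=1, (3-1)^2=4, (4-4)^2=0, (1-2)^2=1
sum(d^2) = 6.
Step 3: rho = 1 - 6*6 / (6*(6^2 - 1)) = 1 - 36/210 = 0.828571.
Step 4: Under H0, t = rho * sqrt((n-2)/(1-rho^2)) = 2.9598 ~ t(4).
Step 5: Two-sided p-value from the t-distribution with 4 df = 0.041563.
Step 6: alpha = 0.1. reject H0.

rho = 0.8286, p = 0.041563, reject H0 at alpha = 0.1.


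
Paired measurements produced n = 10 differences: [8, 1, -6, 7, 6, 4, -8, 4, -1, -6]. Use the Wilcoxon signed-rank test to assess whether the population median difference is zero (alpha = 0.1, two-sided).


Step 1: Drop any zero differences (none here) and take |d_i|.
|d| = [8, 1, 6, 7, 6, 4, 8, 4, 1, 6]
Step 2: Midrank |d_i| (ties get averaged ranks).
ranks: |8|->9.5, |1|->1.5, |6|->6, |7|->8, |6|->6, |4|->3.5, |8|->9.5, |4|->3.5, |1|->1.5, |6|->6
Step 3: Attach original signs; sum ranks with positive sign and with negative sign.
W+ = 9.5 + 1.5 + 8 + 6 + 3.5 + 3.5 = 32
W- = 6 + 9.5 + 1.5 + 6 = 23
(Check: W+ + W- = 55 should equal n(n+1)/2 = 55.)
Step 4: Test statistic W = min(W+, W-) = 23.
Step 5: Ties in |d|, so use the tie-corrected normal approximation.
        E[W] = n(n+1)/4 = 10*11/4 = 27.5.
        Tie groups: |d|=1 (t=2), |d|=4 (t=2), |d|=6 (t=3), |d|=8 (t=2); sum(t^3 - t) = 42.
        Var[W] = n(n+1)(2n+1)/24 - sum(t^3-t)/48 = 2310/24 - 42/48 = 95.375.
        z = (W - E[W]) / sqrt(Var[W]) = (23 - 27.5) / 9.7660 = -0.4608.
        Two-sided p = 2*Phi(z) = 0.644955.
Step 6: alpha = 0.1. fail to reject H0.

W+ = 32, W- = 23, W = min = 23, p = 0.644955, fail to reject H0.


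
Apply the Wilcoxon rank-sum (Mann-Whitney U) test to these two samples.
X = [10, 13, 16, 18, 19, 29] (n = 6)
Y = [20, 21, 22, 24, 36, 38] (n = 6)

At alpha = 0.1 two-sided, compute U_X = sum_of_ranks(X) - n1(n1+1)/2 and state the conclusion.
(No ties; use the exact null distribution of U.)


Step 1: Combine and sort all 12 observations; assign midranks.
sorted (value, group): (10,X), (13,X), (16,X), (18,X), (19,X), (20,Y), (21,Y), (22,Y), (24,Y), (29,X), (36,Y), (38,Y)
ranks: 10->1, 13->2, 16->3, 18->4, 19->5, 20->6, 21->7, 22->8, 24->9, 29->10, 36->11, 38->12
Step 2: Rank sum for X: R1 = 1 + 2 + 3 + 4 + 5 + 10 = 25.
Step 3: U_X = R1 - n1(n1+1)/2 = 25 - 6*7/2 = 25 - 21 = 4.
       U_Y = n1*n2 - U_X = 36 - 4 = 32.
Step 4: No ties, so the exact null distribution of U (based on enumerating the C(12,6) = 924 equally likely rank assignments) gives the two-sided p-value.
Step 5: p-value = 0.025974; compare to alpha = 0.1. reject H0.

U_X = 4, p = 0.025974, reject H0 at alpha = 0.1.


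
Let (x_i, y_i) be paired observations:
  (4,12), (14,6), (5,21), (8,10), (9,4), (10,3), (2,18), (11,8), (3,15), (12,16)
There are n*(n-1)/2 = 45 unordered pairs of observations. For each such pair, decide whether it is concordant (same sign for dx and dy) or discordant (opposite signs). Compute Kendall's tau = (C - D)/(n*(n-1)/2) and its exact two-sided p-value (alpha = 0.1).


Step 1: Enumerate the 45 unordered pairs (i,j) with i<j and classify each by sign(x_j-x_i) * sign(y_j-y_i).
  (1,2):dx=+10,dy=-6->D; (1,3):dx=+1,dy=+9->C; (1,4):dx=+4,dy=-2->D; (1,5):dx=+5,dy=-8->D
  (1,6):dx=+6,dy=-9->D; (1,7):dx=-2,dy=+6->D; (1,8):dx=+7,dy=-4->D; (1,9):dx=-1,dy=+3->D
  (1,10):dx=+8,dy=+4->C; (2,3):dx=-9,dy=+15->D; (2,4):dx=-6,dy=+4->D; (2,5):dx=-5,dy=-2->C
  (2,6):dx=-4,dy=-3->C; (2,7):dx=-12,dy=+12->D; (2,8):dx=-3,dy=+2->D; (2,9):dx=-11,dy=+9->D
  (2,10):dx=-2,dy=+10->D; (3,4):dx=+3,dy=-11->D; (3,5):dx=+4,dy=-17->D; (3,6):dx=+5,dy=-18->D
  (3,7):dx=-3,dy=-3->C; (3,8):dx=+6,dy=-13->D; (3,9):dx=-2,dy=-6->C; (3,10):dx=+7,dy=-5->D
  (4,5):dx=+1,dy=-6->D; (4,6):dx=+2,dy=-7->D; (4,7):dx=-6,dy=+8->D; (4,8):dx=+3,dy=-2->D
  (4,9):dx=-5,dy=+5->D; (4,10):dx=+4,dy=+6->C; (5,6):dx=+1,dy=-1->D; (5,7):dx=-7,dy=+14->D
  (5,8):dx=+2,dy=+4->C; (5,9):dx=-6,dy=+11->D; (5,10):dx=+3,dy=+12->C; (6,7):dx=-8,dy=+15->D
  (6,8):dx=+1,dy=+5->C; (6,9):dx=-7,dy=+12->D; (6,10):dx=+2,dy=+13->C; (7,8):dx=+9,dy=-10->D
  (7,9):dx=+1,dy=-3->D; (7,10):dx=+10,dy=-2->D; (8,9):dx=-8,dy=+7->D; (8,10):dx=+1,dy=+8->C
  (9,10):dx=+9,dy=+1->C
Step 2: C = 13, D = 32, total pairs = 45.
Step 3: tau = (C - D)/(n(n-1)/2) = (13 - 32)/45 = -0.422222.
Step 4: Exact two-sided p-value (enumerate n! = 3628800 permutations of y under H0): p = 0.108313.
Step 5: alpha = 0.1. fail to reject H0.

tau_b = -0.4222 (C=13, D=32), p = 0.108313, fail to reject H0.


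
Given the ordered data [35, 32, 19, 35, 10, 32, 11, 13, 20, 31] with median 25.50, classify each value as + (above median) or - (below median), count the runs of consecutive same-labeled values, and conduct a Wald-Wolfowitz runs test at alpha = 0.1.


Step 1: Compute median = 25.50; label A = above, B = below.
Labels in order: AABABABBBA  (n_A = 5, n_B = 5)
Step 2: Count runs R = 7.
Step 3: Under H0 (random ordering), E[R] = 2*n_A*n_B/(n_A+n_B) + 1 = 2*5*5/10 + 1 = 6.0000.
        Var[R] = 2*n_A*n_B*(2*n_A*n_B - n_A - n_B) / ((n_A+n_B)^2 * (n_A+n_B-1)) = 2000/900 = 2.2222.
        SD[R] = 1.4907.
Step 4: Continuity-corrected z = (R - 0.5 - E[R]) / SD[R] = (7 - 0.5 - 6.0000) / 1.4907 = 0.3354.
Step 5: Two-sided p-value via normal approximation = 2*(1 - Phi(|z|)) = 0.737316.
Step 6: alpha = 0.1. fail to reject H0.

R = 7, z = 0.3354, p = 0.737316, fail to reject H0.


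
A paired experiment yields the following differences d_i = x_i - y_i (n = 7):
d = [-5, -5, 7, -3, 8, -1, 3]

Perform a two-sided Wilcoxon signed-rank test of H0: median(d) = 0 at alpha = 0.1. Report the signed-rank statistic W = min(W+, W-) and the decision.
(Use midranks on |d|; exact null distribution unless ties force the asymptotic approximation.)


Step 1: Drop any zero differences (none here) and take |d_i|.
|d| = [5, 5, 7, 3, 8, 1, 3]
Step 2: Midrank |d_i| (ties get averaged ranks).
ranks: |5|->4.5, |5|->4.5, |7|->6, |3|->2.5, |8|->7, |1|->1, |3|->2.5
Step 3: Attach original signs; sum ranks with positive sign and with negative sign.
W+ = 6 + 7 + 2.5 = 15.5
W- = 4.5 + 4.5 + 2.5 + 1 = 12.5
(Check: W+ + W- = 28 should equal n(n+1)/2 = 28.)
Step 4: Test statistic W = min(W+, W-) = 12.5.
Step 5: Ties in |d|, so use the tie-corrected normal approximation.
        E[W] = n(n+1)/4 = 7*8/4 = 14.
        Tie groups: |d|=3 (t=2), |d|=5 (t=2); sum(t^3 - t) = 12.
        Var[W] = n(n+1)(2n+1)/24 - sum(t^3-t)/48 = 840/24 - 12/48 = 34.75.
        z = (W - E[W]) / sqrt(Var[W]) = (12.5 - 14) / 5.8949 = -0.2545.
        Two-sided p = 2*Phi(z) = 0.799143.
Step 6: alpha = 0.1. fail to reject H0.

W+ = 15.5, W- = 12.5, W = min = 12.5, p = 0.799143, fail to reject H0.


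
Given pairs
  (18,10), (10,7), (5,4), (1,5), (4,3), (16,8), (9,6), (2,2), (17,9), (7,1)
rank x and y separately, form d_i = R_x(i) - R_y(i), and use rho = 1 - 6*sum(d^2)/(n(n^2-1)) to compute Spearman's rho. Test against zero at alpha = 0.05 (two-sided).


Step 1: Rank x and y separately (midranks; no ties here).
rank(x): 18->10, 10->7, 5->4, 1->1, 4->3, 16->8, 9->6, 2->2, 17->9, 7->5
rank(y): 10->10, 7->7, 4->4, 5->5, 3->3, 8->8, 6->6, 2->2, 9->9, 1->1
Step 2: d_i = R_x(i) - R_y(i); compute d_i^2.
  (10-10)^2=0, (7-7)^2=0, (4-4)^2=0, (1-5)^2=16, (3-3)^2=0, (8-8)^2=0, (6-6)^2=0, (2-2)^2=0, (9-9)^2=0, (5-1)^2=16
sum(d^2) = 32.
Step 3: rho = 1 - 6*32 / (10*(10^2 - 1)) = 1 - 192/990 = 0.806061.
Step 4: Under H0, t = rho * sqrt((n-2)/(1-rho^2)) = 3.8522 ~ t(8).
Step 5: Two-sided p-value from the t-distribution with 8 df = 0.004862.
Step 6: alpha = 0.05. reject H0.

rho = 0.8061, p = 0.004862, reject H0 at alpha = 0.05.


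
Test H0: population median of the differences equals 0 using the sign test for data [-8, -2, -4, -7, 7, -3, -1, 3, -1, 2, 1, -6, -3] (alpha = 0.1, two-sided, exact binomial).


Step 1: Discard zero differences. Original n = 13; n_eff = number of nonzero differences = 13.
Nonzero differences (with sign): -8, -2, -4, -7, +7, -3, -1, +3, -1, +2, +1, -6, -3
Step 2: Count signs: positive = 4, negative = 9.
Step 3: Under H0: P(positive) = 0.5, so the number of positives S ~ Bin(13, 0.5).
Step 4: Two-sided exact p-value = sum of Bin(13,0.5) probabilities at or below the observed probability = 0.266846.
Step 5: alpha = 0.1. fail to reject H0.

n_eff = 13, pos = 4, neg = 9, p = 0.266846, fail to reject H0.


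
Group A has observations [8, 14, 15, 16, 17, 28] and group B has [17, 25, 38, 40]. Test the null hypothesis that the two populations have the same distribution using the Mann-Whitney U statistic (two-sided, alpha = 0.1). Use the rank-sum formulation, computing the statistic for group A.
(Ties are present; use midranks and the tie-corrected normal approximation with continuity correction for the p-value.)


Step 1: Combine and sort all 10 observations; assign midranks.
sorted (value, group): (8,X), (14,X), (15,X), (16,X), (17,X), (17,Y), (25,Y), (28,X), (38,Y), (40,Y)
ranks: 8->1, 14->2, 15->3, 16->4, 17->5.5, 17->5.5, 25->7, 28->8, 38->9, 40->10
Step 2: Rank sum for X: R1 = 1 + 2 + 3 + 4 + 5.5 + 8 = 23.5.
Step 3: U_X = R1 - n1(n1+1)/2 = 23.5 - 6*7/2 = 23.5 - 21 = 2.5.
       U_Y = n1*n2 - U_X = 24 - 2.5 = 21.5.
Step 4: Ties are present, so use the tie-corrected normal approximation (with continuity correction) for the p-value.
Step 5: p-value = 0.054273; compare to alpha = 0.1. reject H0.

U_X = 2.5, p = 0.054273, reject H0 at alpha = 0.1.


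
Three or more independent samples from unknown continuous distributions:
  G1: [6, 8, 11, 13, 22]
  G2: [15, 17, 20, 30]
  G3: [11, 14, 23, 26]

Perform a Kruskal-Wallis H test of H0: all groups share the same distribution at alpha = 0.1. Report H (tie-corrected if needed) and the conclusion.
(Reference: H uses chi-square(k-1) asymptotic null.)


Step 1: Combine all N = 13 observations and assign midranks.
sorted (value, group, rank): (6,G1,1), (8,G1,2), (11,G1,3.5), (11,G3,3.5), (13,G1,5), (14,G3,6), (15,G2,7), (17,G2,8), (20,G2,9), (22,G1,10), (23,G3,11), (26,G3,12), (30,G2,13)
Step 2: Sum ranks within each group.
R_1 = 21.5 (n_1 = 5)
R_2 = 37 (n_2 = 4)
R_3 = 32.5 (n_3 = 4)
Step 3: H = 12/(N(N+1)) * sum(R_i^2/n_i) - 3(N+1)
     = 12/(13*14) * (21.5^2/5 + 37^2/4 + 32.5^2/4) - 3*14
     = 0.065934 * 698.763 - 42
     = 4.072253.
Step 4: Ties present; correction factor C = 1 - 6/(13^3 - 13) = 0.997253. Corrected H = 4.072253 / 0.997253 = 4.083471.
Step 5: Under H0, H ~ chi^2(2); p-value = 0.129803.
Step 6: alpha = 0.1. fail to reject H0.

H = 4.0835, df = 2, p = 0.129803, fail to reject H0.


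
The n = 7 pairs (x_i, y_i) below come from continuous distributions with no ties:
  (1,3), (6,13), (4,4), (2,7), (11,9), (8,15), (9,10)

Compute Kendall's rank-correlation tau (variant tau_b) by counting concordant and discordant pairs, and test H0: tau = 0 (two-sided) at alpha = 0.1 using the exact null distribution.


Step 1: Enumerate the 21 unordered pairs (i,j) with i<j and classify each by sign(x_j-x_i) * sign(y_j-y_i).
  (1,2):dx=+5,dy=+10->C; (1,3):dx=+3,dy=+1->C; (1,4):dx=+1,dy=+4->C; (1,5):dx=+10,dy=+6->C
  (1,6):dx=+7,dy=+12->C; (1,7):dx=+8,dy=+7->C; (2,3):dx=-2,dy=-9->C; (2,4):dx=-4,dy=-6->C
  (2,5):dx=+5,dy=-4->D; (2,6):dx=+2,dy=+2->C; (2,7):dx=+3,dy=-3->D; (3,4):dx=-2,dy=+3->D
  (3,5):dx=+7,dy=+5->C; (3,6):dx=+4,dy=+11->C; (3,7):dx=+5,dy=+6->C; (4,5):dx=+9,dy=+2->C
  (4,6):dx=+6,dy=+8->C; (4,7):dx=+7,dy=+3->C; (5,6):dx=-3,dy=+6->D; (5,7):dx=-2,dy=+1->D
  (6,7):dx=+1,dy=-5->D
Step 2: C = 15, D = 6, total pairs = 21.
Step 3: tau = (C - D)/(n(n-1)/2) = (15 - 6)/21 = 0.428571.
Step 4: Exact two-sided p-value (enumerate n! = 5040 permutations of y under H0): p = 0.238889.
Step 5: alpha = 0.1. fail to reject H0.

tau_b = 0.4286 (C=15, D=6), p = 0.238889, fail to reject H0.


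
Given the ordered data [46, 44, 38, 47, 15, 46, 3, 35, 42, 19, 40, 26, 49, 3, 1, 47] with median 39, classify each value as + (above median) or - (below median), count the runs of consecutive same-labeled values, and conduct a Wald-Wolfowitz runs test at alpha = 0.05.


Step 1: Compute median = 39; label A = above, B = below.
Labels in order: AABABABBABABABBA  (n_A = 8, n_B = 8)
Step 2: Count runs R = 13.
Step 3: Under H0 (random ordering), E[R] = 2*n_A*n_B/(n_A+n_B) + 1 = 2*8*8/16 + 1 = 9.0000.
        Var[R] = 2*n_A*n_B*(2*n_A*n_B - n_A - n_B) / ((n_A+n_B)^2 * (n_A+n_B-1)) = 14336/3840 = 3.7333.
        SD[R] = 1.9322.
Step 4: Continuity-corrected z = (R - 0.5 - E[R]) / SD[R] = (13 - 0.5 - 9.0000) / 1.9322 = 1.8114.
Step 5: Two-sided p-value via normal approximation = 2*(1 - Phi(|z|)) = 0.070076.
Step 6: alpha = 0.05. fail to reject H0.

R = 13, z = 1.8114, p = 0.070076, fail to reject H0.
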